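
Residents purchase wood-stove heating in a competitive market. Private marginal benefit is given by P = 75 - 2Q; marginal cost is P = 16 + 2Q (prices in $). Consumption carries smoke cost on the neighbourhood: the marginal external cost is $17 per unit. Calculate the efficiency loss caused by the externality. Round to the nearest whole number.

DWL = $36

Market equilibrium (private): 16 + 2Q = 75 - 2Q → Q_m = 14.7500.
Social marginal benefit = demand − MEC = 58 - 2Q.
Set SMB = MC: 58 - 2Q = 16 + 2Q → Q* = 10.5000.
The welfare-loss triangle has base |Q_m − Q*| and height MEC(Q_m) (the vertical gap between SMB and MC is zero at Q* and MEC at Q_m).
DWL = ½ × 4.2500 × 17.0000 = 36.1250.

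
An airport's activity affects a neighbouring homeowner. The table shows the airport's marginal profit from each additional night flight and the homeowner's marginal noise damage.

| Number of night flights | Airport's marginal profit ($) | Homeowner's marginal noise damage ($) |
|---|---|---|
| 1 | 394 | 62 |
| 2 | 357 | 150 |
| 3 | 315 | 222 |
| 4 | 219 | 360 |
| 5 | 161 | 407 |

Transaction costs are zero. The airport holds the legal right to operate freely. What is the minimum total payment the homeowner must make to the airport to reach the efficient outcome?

Left alone the airport would choose level 5 (marginal profit stays positive).
Efficient level: k* = 3 (marginal profit ≥ marginal noise damage through 3).
The homeowner must at least cover the airport's forgone profit from cutting 5→3: 219 + 161 = 380.

$380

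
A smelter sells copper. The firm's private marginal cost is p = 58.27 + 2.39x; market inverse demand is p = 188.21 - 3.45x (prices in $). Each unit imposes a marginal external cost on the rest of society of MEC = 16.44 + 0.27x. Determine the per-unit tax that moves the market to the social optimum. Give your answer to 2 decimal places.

tax = $21.46 per unit

Social marginal cost = private MC + MEC = 74.71 + 2.66x.
Set SMC = demand: 74.71 + 2.66x = 188.21 - 3.45x → x* = 18.5761.
The Pigouvian tax equals MEC at x*: 16.44 + 0.27×18.5761 = 21.4555.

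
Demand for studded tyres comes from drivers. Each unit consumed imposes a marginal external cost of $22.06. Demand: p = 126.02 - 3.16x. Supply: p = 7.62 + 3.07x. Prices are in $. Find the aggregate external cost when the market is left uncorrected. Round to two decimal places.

Market equilibrium (private): 7.62 + 3.07x = 126.02 - 3.16x → x_m = 19.0048.
Total external cost = MEC × x_m = 22.06 × 19.0048 = 419.2459.

$419.25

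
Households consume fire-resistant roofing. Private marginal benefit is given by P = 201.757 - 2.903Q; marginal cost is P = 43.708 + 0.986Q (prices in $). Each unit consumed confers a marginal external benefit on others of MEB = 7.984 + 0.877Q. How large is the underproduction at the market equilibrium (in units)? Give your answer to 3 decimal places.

14.484 units

Market equilibrium (private): 43.708 + 0.986Q = 201.757 - 2.903Q → Q_m = 40.6400.
Social marginal benefit = demand + MEB = 209.741 - 2.026Q.
Set SMB = MC: 209.741 - 2.026Q = 43.708 + 0.986Q → Q* = 55.1238.
Gap = |40.6400 − 55.1238| = 14.4838.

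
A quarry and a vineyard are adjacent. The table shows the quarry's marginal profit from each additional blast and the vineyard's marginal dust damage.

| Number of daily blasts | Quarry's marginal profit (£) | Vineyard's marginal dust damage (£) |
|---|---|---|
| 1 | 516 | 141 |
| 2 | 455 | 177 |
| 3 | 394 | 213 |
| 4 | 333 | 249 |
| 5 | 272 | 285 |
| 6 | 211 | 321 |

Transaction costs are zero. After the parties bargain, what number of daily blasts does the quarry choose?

4

Bargaining reaches the level where marginal profit last exceeds marginal dust damage.
That holds through level 4 (333 ≥ 249) but not at 5 (272 < 285).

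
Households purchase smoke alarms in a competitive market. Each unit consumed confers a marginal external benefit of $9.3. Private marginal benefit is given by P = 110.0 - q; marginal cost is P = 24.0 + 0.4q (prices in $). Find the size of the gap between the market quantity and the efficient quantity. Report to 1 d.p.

6.6 units

Market equilibrium (private): 24.0 + 0.4q = 110.0 - q → q_m = 61.4286.
Social marginal benefit = demand + MEB = 119.3 - q.
Set SMB = MC: 119.3 - q = 24.0 + 0.4q → q* = 68.0714.
Gap = |61.4286 − 68.0714| = 6.6428.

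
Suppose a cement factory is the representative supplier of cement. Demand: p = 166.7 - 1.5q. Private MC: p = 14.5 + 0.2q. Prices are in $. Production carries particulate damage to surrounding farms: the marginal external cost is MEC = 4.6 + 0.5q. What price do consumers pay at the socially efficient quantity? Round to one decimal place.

Social marginal cost = private MC + MEC = 19.1 + 0.7q.
Set SMC = demand: 19.1 + 0.7q = 166.7 - 1.5q → q* = 67.0909.
Consumer price on the demand curve at q*: 166.7 − 1.5×67.0909 = 66.0637.

P = $66.1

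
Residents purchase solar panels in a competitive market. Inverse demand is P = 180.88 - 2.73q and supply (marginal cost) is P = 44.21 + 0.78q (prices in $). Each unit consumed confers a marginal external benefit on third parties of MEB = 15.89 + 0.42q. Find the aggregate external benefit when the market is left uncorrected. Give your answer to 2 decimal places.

$937.10

Market equilibrium (private): 44.21 + 0.78q = 180.88 - 2.73q → q_m = 38.9373.
Total external benefit = ∫₀^{q_m} (15.89 + 0.42q) dq = 15.89×38.9373 + ½×0.42×38.9373² = 937.0975.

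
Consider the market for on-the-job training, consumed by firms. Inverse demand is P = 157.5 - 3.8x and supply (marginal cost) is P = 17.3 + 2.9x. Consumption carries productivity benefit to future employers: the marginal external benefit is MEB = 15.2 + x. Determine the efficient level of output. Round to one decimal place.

x* = 27.3

Social marginal benefit = demand + MEB = 172.7 - 2.8x.
Set SMB = MC: 172.7 - 2.8x = 17.3 + 2.9x → x* = 27.2632.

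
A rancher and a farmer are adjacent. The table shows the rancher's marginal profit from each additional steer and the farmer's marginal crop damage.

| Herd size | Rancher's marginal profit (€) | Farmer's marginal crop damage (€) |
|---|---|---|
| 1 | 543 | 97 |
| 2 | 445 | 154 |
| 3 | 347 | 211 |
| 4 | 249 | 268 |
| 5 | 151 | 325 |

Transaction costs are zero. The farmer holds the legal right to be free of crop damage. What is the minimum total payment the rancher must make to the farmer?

Efficient level: marginal profit ≥ marginal crop damage through level 3, so k* = 3.
With the farmer holding the right, the rancher must at least compensate total damage at k*: 97 + 154 + 211 = 462.

€462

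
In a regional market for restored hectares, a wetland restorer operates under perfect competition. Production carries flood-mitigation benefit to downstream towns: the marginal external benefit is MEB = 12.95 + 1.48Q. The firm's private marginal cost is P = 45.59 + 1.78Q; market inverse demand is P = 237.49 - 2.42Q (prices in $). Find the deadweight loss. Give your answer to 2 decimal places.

DWL = $1193.35

Market equilibrium (private): 45.59 + 1.78Q = 237.49 - 2.42Q → Q_m = 45.6905.
Social marginal cost = private MC − MEB = 32.64 + 0.30Q.
Set SMC = demand: 32.64 + 0.30Q = 237.49 - 2.42Q → Q* = 75.3125.
The loss is the area between SMC and demand from Q* to Q_m; with linear curves that's a triangle of height MEB(Q_m).
DWL = ½ × 29.6220 × 80.5719 = 1193.3504.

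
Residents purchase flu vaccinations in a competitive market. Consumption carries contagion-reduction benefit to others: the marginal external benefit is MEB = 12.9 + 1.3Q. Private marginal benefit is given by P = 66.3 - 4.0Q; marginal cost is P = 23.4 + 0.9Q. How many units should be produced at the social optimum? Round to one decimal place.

Q* = 15.5

Social marginal benefit = demand + MEB = 79.2 - 2.7Q.
Set SMB = MC: 79.2 - 2.7Q = 23.4 + 0.9Q → Q* = 15.5000.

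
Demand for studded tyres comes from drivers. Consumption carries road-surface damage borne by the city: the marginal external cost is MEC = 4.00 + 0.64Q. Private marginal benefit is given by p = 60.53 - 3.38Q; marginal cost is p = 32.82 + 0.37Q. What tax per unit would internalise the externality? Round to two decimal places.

tax = 7.46 per unit

Social marginal benefit = demand − MEC = 56.53 - 4.02Q.
Set SMB = MC: 56.53 - 4.02Q = 32.82 + 0.37Q → Q* = 5.4009.
The Pigouvian tax equals MEC at Q*: 4.00 + 0.64×5.4009 = 7.4566.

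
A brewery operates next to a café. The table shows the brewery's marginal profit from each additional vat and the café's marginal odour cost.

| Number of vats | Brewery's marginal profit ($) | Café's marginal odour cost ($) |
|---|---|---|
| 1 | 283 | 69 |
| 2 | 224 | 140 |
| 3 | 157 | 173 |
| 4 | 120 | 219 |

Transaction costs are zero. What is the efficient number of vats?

2

Bargaining reaches the level where marginal profit last exceeds marginal odour cost.
That holds through level 2 (224 ≥ 140) but not at 3 (157 < 173).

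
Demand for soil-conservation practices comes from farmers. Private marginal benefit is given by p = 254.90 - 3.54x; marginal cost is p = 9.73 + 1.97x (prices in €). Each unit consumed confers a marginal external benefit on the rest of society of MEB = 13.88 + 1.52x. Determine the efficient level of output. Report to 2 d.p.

x* = 64.92

Social marginal benefit = demand + MEB = 268.78 - 2.02x.
Set SMB = MC: 268.78 - 2.02x = 9.73 + 1.97x → x* = 64.9248.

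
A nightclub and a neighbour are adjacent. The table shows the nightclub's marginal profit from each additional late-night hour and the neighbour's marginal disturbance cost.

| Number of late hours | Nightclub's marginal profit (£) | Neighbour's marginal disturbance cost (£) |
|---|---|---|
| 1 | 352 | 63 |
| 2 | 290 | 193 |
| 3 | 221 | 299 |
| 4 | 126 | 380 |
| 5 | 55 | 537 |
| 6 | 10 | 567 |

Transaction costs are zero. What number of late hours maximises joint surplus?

2

Bargaining reaches the level where marginal profit last exceeds marginal disturbance cost.
That holds through level 2 (290 ≥ 193) but not at 3 (221 < 299).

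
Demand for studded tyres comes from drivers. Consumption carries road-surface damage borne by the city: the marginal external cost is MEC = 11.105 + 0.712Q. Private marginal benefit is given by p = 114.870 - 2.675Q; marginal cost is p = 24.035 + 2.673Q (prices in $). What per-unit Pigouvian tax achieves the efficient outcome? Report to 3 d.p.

Social marginal benefit = demand − MEC = 103.765 - 3.387Q.
Set SMB = MC: 103.765 - 3.387Q = 24.035 + 2.673Q → Q* = 13.1568.
The Pigouvian tax equals MEC at Q*: 11.105 + 0.712×13.1568 = 20.4726.

tax = $20.473 per unit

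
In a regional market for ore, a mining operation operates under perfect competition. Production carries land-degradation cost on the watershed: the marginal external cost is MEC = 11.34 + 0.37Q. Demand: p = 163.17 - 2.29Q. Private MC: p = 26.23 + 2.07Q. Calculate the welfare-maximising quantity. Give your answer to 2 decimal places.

Q* = 26.55

Social marginal cost = private MC + MEC = 37.57 + 2.44Q.
Set SMC = demand: 37.57 + 2.44Q = 163.17 - 2.29Q → Q* = 26.5539.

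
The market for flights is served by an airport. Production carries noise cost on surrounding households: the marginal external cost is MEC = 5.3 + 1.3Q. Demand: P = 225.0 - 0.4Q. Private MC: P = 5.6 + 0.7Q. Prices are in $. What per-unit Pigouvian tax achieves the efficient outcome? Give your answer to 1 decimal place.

Social marginal cost = private MC + MEC = 10.9 + 2.0Q.
Set SMC = demand: 10.9 + 2.0Q = 225.0 - 0.4Q → Q* = 89.2083.
The Pigouvian tax equals MEC at Q*: 5.3 + 1.3×89.2083 = 121.2708.

tax = $121.3 per unit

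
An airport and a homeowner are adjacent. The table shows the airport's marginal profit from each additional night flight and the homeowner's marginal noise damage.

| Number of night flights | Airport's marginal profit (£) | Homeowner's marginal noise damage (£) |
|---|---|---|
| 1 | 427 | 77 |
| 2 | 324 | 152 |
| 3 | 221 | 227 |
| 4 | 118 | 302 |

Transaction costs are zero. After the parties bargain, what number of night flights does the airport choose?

2

Bargaining reaches the level where marginal profit last exceeds marginal noise damage.
That holds through level 2 (324 ≥ 152) but not at 3 (221 < 227).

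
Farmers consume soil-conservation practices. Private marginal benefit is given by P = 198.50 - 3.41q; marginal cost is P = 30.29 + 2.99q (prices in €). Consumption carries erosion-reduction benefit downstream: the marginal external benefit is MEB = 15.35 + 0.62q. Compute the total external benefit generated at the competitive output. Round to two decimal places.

€617.58

Market equilibrium (private): 30.29 + 2.99q = 198.50 - 3.41q → q_m = 26.2828.
Total external benefit = ∫₀^{q_m} (15.35 + 0.62q) dq = 15.35×26.2828 + ½×0.62×26.2828² = 617.5845.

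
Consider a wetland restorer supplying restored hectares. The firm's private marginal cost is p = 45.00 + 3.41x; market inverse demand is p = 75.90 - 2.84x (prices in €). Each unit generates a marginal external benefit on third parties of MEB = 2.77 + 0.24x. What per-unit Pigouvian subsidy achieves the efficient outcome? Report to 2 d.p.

subsidy = €4.11 per unit

Social marginal cost = private MC − MEB = 42.23 + 3.17x.
Set SMC = demand: 42.23 + 3.17x = 75.90 - 2.84x → x* = 5.6023.
The Pigouvian subsidy equals MEB at x*: 2.77 + 0.24×5.6023 = 4.1146.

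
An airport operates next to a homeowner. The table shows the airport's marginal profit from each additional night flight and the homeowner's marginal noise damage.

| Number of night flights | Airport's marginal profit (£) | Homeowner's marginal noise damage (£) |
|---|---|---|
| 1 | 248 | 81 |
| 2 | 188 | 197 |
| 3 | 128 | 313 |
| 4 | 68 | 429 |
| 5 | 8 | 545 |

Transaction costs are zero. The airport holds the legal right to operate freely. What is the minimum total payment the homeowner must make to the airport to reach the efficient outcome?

£392

Left alone the airport would choose level 5 (marginal profit stays positive).
Efficient level: k* = 1 (marginal profit ≥ marginal noise damage through 1).
The homeowner must at least cover the airport's forgone profit from cutting 5→1: 188 + 128 + 68 + 8 = 392.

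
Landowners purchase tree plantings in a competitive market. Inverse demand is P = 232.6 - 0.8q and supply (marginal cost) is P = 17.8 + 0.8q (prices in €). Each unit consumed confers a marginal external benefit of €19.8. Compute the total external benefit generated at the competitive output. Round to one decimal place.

Market equilibrium (private): 17.8 + 0.8q = 232.6 - 0.8q → q_m = 134.2500.
Total external benefit = MEB × q_m = 19.8 × 134.2500 = 2658.1500.

€2658.2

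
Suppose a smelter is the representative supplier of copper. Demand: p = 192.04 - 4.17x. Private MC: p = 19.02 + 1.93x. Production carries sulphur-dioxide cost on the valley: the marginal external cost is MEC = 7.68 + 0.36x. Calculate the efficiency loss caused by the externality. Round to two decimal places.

Market equilibrium (private): 19.02 + 1.93x = 192.04 - 4.17x → x_m = 28.3639.
Social marginal cost = private MC + MEC = 26.70 + 2.29x.
Set SMC = demand: 26.70 + 2.29x = 192.04 - 4.17x → x* = 25.5944.
Height of the DWL triangle at x_m is SMC(x_m) − demand(x_m) = MEC(x_m) = 17.8910.
DWL = ½ × 2.7695 × 17.8910 = 24.7746.

DWL = 24.77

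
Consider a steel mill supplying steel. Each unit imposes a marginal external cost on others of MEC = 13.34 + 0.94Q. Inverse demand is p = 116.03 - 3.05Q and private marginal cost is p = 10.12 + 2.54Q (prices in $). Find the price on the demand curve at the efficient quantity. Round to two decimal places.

Social marginal cost = private MC + MEC = 23.46 + 3.48Q.
Set SMC = demand: 23.46 + 3.48Q = 116.03 - 3.05Q → Q* = 14.1761.
Consumer price on the demand curve at Q*: 116.03 − 3.05×14.1761 = 72.7929.

P = $72.79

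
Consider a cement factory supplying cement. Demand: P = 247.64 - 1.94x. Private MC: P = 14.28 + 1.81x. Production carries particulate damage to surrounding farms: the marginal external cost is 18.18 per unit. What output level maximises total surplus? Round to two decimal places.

Social marginal cost = private MC + MEC = 32.46 + 1.81x.
Set SMC = demand: 32.46 + 1.81x = 247.64 - 1.94x → x* = 57.3813.

x* = 57.38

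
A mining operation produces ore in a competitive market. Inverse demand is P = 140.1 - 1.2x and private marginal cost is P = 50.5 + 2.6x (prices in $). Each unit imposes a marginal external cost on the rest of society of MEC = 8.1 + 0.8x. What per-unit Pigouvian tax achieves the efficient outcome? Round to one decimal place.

tax = $22.3 per unit

Social marginal cost = private MC + MEC = 58.6 + 3.4x.
Set SMC = demand: 58.6 + 3.4x = 140.1 - 1.2x → x* = 17.7174.
The Pigouvian tax equals MEC at x*: 8.1 + 0.8×17.7174 = 22.2739.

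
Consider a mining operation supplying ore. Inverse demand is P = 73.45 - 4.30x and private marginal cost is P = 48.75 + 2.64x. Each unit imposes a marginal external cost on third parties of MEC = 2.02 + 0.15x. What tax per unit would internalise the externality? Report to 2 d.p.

tax = 2.50 per unit

Social marginal cost = private MC + MEC = 50.77 + 2.79x.
Set SMC = demand: 50.77 + 2.79x = 73.45 - 4.30x → x* = 3.1989.
The Pigouvian tax equals MEC at x*: 2.02 + 0.15×3.1989 = 2.4998.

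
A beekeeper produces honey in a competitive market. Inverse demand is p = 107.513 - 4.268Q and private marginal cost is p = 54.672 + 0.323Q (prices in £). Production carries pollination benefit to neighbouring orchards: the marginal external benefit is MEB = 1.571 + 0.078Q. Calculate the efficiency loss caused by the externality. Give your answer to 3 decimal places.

Market equilibrium (private): 54.672 + 0.323Q = 107.513 - 4.268Q → Q_m = 11.5097.
Social marginal cost = private MC − MEB = 53.101 + 0.245Q.
Set SMC = demand: 53.101 + 0.245Q = 107.513 - 4.268Q → Q* = 12.0567.
The loss is the area between SMC and demand from Q* to Q_m; with linear curves that's a triangle of height MEB(Q_m).
DWL = ½ × 0.5470 × 2.4688 = 0.6752.

DWL = £0.675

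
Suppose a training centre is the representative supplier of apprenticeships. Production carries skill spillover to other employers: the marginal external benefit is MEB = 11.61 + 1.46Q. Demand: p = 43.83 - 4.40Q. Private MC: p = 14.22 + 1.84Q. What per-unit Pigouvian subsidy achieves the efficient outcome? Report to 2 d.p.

subsidy = 24.20 per unit

Social marginal cost = private MC − MEB = 2.61 + 0.38Q.
Set SMC = demand: 2.61 + 0.38Q = 43.83 - 4.40Q → Q* = 8.6234.
The Pigouvian subsidy equals MEB at Q*: 11.61 + 1.46×8.6234 = 24.2002.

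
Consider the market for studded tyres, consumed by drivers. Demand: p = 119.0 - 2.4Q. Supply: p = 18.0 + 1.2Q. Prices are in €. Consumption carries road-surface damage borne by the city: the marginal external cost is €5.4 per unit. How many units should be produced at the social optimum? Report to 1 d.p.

Q* = 26.6

Social marginal benefit = demand − MEC = 113.6 - 2.4Q.
Set SMB = MC: 113.6 - 2.4Q = 18.0 + 1.2Q → Q* = 26.5556.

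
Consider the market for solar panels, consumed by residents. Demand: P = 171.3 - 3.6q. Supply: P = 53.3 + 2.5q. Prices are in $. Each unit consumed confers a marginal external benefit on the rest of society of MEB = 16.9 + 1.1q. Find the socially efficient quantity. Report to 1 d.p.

Social marginal benefit = demand + MEB = 188.2 - 2.5q.
Set SMB = MC: 188.2 - 2.5q = 53.3 + 2.5q → q* = 26.9800.

q* = 27.0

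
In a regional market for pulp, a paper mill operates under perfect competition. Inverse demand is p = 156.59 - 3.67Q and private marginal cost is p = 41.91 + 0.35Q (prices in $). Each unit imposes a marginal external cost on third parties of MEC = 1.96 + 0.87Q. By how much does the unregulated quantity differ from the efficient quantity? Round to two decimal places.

Market equilibrium (private): 41.91 + 0.35Q = 156.59 - 3.67Q → Q_m = 28.5274.
Social marginal cost = private MC + MEC = 43.87 + 1.22Q.
Set SMC = demand: 43.87 + 1.22Q = 156.59 - 3.67Q → Q* = 23.0511.
Gap = |28.5274 − 23.0511| = 5.4763.

5.48 units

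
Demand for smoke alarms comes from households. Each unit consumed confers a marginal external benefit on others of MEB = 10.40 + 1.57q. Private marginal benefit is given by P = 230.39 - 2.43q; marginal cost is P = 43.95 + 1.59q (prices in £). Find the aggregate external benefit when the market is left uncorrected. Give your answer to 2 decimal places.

Market equilibrium (private): 43.95 + 1.59q = 230.39 - 2.43q → q_m = 46.3781.
Total external benefit = ∫₀^{q_m} (10.40 + 1.57q) dq = 10.40×46.3781 + ½×1.57×46.3781² = 2170.8108.

£2170.81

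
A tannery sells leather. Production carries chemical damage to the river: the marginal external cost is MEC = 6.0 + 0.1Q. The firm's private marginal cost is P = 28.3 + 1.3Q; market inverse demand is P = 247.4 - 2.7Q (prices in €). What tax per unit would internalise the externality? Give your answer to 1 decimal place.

tax = €11.2 per unit

Social marginal cost = private MC + MEC = 34.3 + 1.4Q.
Set SMC = demand: 34.3 + 1.4Q = 247.4 - 2.7Q → Q* = 51.9756.
The Pigouvian tax equals MEC at Q*: 6.0 + 0.1×51.9756 = 11.1976.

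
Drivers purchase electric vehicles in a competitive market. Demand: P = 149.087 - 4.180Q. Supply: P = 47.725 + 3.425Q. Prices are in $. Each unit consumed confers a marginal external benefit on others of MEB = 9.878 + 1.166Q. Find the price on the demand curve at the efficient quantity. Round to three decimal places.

Social marginal benefit = demand + MEB = 158.965 - 3.014Q.
Set SMB = MC: 158.965 - 3.014Q = 47.725 + 3.425Q → Q* = 17.2760.
Consumer price on the demand curve at Q*: 149.087 − 4.180×17.2760 = 76.8733.

P = $76.873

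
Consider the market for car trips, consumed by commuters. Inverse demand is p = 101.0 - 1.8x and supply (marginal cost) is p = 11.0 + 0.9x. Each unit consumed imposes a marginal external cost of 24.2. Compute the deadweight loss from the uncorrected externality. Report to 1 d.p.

Market equilibrium (private): 11.0 + 0.9x = 101.0 - 1.8x → x_m = 33.3333.
Social marginal benefit = demand − MEC = 76.8 - 1.8x.
Set SMB = MC: 76.8 - 1.8x = 11.0 + 0.9x → x* = 24.3704.
Height of the DWL triangle at x_m is MC(x_m) − SMB(x_m) = MEC(x_m) = 24.2000.
DWL = ½ × 8.9629 × 24.2000 = 108.4511.

DWL = 108.5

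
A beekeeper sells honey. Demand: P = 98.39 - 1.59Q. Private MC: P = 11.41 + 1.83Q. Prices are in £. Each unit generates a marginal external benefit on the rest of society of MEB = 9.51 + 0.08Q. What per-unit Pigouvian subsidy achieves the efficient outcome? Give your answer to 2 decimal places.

subsidy = £11.82 per unit

Social marginal cost = private MC − MEB = 1.90 + 1.75Q.
Set SMC = demand: 1.90 + 1.75Q = 98.39 - 1.59Q → Q* = 28.8892.
The Pigouvian subsidy equals MEB at Q*: 9.51 + 0.08×28.8892 = 11.8211.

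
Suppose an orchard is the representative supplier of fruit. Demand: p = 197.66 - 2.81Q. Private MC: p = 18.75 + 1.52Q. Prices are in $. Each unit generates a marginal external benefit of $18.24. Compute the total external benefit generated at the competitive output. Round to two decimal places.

$753.65

Market equilibrium (private): 18.75 + 1.52Q = 197.66 - 2.81Q → Q_m = 41.3187.
Total external benefit = MEB × Q_m = 18.24 × 41.3187 = 753.6531.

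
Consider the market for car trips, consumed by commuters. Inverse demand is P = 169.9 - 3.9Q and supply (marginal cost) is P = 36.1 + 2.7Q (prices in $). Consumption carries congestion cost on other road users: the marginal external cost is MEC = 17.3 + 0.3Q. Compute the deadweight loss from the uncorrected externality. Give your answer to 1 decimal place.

DWL = $39.6

Market equilibrium (private): 36.1 + 2.7Q = 169.9 - 3.9Q → Q_m = 20.2727.
Social marginal benefit = demand − MEC = 152.6 - 4.2Q.
Set SMB = MC: 152.6 - 4.2Q = 36.1 + 2.7Q → Q* = 16.8841.
The welfare-loss triangle has base |Q_m − Q*| and height MEC(Q_m) (the vertical gap between SMB and MC is zero at Q* and MEC at Q_m).
DWL = ½ × 3.3886 × 23.3818 = 39.6158.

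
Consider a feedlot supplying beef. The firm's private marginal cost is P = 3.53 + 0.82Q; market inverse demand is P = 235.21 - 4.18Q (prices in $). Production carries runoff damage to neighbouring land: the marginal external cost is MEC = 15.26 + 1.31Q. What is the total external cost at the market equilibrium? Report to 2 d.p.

Market equilibrium (private): 3.53 + 0.82Q = 235.21 - 4.18Q → Q_m = 46.3360.
Total external cost = ∫₀^{Q_m} (15.26 + 1.31Q) dQ = 15.26×46.3360 + ½×1.31×46.3360² = 2113.3887.

$2113.39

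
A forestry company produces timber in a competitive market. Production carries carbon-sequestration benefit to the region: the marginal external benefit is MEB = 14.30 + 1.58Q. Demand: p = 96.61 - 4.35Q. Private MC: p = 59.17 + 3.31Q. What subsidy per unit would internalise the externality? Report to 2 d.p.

subsidy = 27.75 per unit

Social marginal cost = private MC − MEB = 44.87 + 1.73Q.
Set SMC = demand: 44.87 + 1.73Q = 96.61 - 4.35Q → Q* = 8.5099.
The Pigouvian subsidy equals MEB at Q*: 14.30 + 1.58×8.5099 = 27.7456.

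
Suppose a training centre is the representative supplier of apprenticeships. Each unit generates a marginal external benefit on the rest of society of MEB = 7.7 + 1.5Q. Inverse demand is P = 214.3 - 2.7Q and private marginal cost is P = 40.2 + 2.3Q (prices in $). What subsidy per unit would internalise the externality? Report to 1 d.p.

subsidy = $85.6 per unit

Social marginal cost = private MC − MEB = 32.5 + 0.8Q.
Set SMC = demand: 32.5 + 0.8Q = 214.3 - 2.7Q → Q* = 51.9429.
The Pigouvian subsidy equals MEB at Q*: 7.7 + 1.5×51.9429 = 85.6144.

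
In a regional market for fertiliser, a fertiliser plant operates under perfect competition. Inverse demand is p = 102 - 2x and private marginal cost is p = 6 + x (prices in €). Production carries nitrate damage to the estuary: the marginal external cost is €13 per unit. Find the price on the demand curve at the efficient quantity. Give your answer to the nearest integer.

Social marginal cost = private MC + MEC = 19 + x.
Set SMC = demand: 19 + x = 102 - 2x → x* = 27.6667.
Consumer price on the demand curve at x*: 102 − 2×27.6667 = 46.6666.

P = €47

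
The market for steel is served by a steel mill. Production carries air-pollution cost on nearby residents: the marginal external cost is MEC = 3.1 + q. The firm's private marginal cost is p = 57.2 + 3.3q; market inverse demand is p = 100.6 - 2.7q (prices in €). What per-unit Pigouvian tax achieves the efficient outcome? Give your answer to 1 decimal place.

tax = €8.9 per unit

Social marginal cost = private MC + MEC = 60.3 + 4.3q.
Set SMC = demand: 60.3 + 4.3q = 100.6 - 2.7q → q* = 5.7571.
The Pigouvian tax equals MEC at q*: 3.1 + 1.0×5.7571 = 8.8571.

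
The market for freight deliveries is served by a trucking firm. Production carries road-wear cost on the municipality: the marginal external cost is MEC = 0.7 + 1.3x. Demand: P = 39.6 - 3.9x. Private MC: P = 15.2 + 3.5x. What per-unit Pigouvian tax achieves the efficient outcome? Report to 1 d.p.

tax = 4.2 per unit

Social marginal cost = private MC + MEC = 15.9 + 4.8x.
Set SMC = demand: 15.9 + 4.8x = 39.6 - 3.9x → x* = 2.7241.
The Pigouvian tax equals MEC at x*: 0.7 + 1.3×2.7241 = 4.2413.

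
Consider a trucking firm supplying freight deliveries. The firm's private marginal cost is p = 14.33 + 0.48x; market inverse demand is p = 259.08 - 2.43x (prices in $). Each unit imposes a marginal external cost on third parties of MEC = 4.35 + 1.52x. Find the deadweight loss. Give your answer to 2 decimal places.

DWL = $1972.31

Market equilibrium (private): 14.33 + 0.48x = 259.08 - 2.43x → x_m = 84.1065.
Social marginal cost = private MC + MEC = 18.68 + 2.00x.
Set SMC = demand: 18.68 + 2.00x = 259.08 - 2.43x → x* = 54.2664.
Height of the DWL triangle at x_m is SMC(x_m) − demand(x_m) = MEC(x_m) = 132.1919.
DWL = ½ × 29.8401 × 132.1919 = 1972.3098.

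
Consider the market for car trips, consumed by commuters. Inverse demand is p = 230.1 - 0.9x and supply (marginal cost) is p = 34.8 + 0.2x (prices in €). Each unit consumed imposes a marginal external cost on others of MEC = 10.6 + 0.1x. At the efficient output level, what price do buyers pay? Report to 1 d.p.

Social marginal benefit = demand − MEC = 219.5 - x.
Set SMB = MC: 219.5 - x = 34.8 + 0.2x → x* = 153.9167.
Consumer price on the demand curve at x*: 230.1 − 0.9×153.9167 = 91.5750.

P = €91.6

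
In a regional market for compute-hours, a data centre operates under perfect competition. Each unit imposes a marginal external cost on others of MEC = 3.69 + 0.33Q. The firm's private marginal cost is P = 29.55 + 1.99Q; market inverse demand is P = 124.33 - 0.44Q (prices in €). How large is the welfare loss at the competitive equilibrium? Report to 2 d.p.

Market equilibrium (private): 29.55 + 1.99Q = 124.33 - 0.44Q → Q_m = 39.0041.
Social marginal cost = private MC + MEC = 33.24 + 2.32Q.
Set SMC = demand: 33.24 + 2.32Q = 124.33 - 0.44Q → Q* = 33.0036.
Between Q* and Q_m the wedge SMC − demand runs linearly from 0 to MEC(Q_m), so the loss is a triangle.
DWL = ½ × 6.0005 × 16.5614 = 49.6883.

DWL = €49.69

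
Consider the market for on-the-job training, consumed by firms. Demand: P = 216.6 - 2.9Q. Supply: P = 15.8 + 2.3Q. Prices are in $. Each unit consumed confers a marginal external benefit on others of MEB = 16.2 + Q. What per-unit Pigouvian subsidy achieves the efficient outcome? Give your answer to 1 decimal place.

subsidy = $67.9 per unit

Social marginal benefit = demand + MEB = 232.8 - 1.9Q.
Set SMB = MC: 232.8 - 1.9Q = 15.8 + 2.3Q → Q* = 51.6667.
The Pigouvian subsidy equals MEB at Q*: 16.2 + 1.0×51.6667 = 67.8667.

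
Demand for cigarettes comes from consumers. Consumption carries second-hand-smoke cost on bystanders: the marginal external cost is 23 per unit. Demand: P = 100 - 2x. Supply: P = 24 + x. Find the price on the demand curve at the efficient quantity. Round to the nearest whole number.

Social marginal benefit = demand − MEC = 77 - 2x.
Set SMB = MC: 77 - 2x = 24 + x → x* = 17.6667.
Consumer price on the demand curve at x*: 100 − 2×17.6667 = 64.6666.

P = 65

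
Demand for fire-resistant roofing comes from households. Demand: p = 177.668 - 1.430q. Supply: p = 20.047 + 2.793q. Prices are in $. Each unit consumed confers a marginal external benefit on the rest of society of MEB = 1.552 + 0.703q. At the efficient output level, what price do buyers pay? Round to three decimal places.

Social marginal benefit = demand + MEB = 179.220 - 0.727q.
Set SMB = MC: 179.220 - 0.727q = 20.047 + 2.793q → q* = 45.2196.
Consumer price on the demand curve at q*: 177.668 − 1.430×45.2196 = 113.0040.

P = $113.004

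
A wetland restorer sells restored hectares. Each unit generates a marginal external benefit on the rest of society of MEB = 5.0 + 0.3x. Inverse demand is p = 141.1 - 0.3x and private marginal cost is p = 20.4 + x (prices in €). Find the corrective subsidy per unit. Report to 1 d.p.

Social marginal cost = private MC − MEB = 15.4 + 0.7x.
Set SMC = demand: 15.4 + 0.7x = 141.1 - 0.3x → x* = 125.7000.
The Pigouvian subsidy equals MEB at x*: 5.0 + 0.3×125.7000 = 42.7100.

subsidy = €42.7 per unit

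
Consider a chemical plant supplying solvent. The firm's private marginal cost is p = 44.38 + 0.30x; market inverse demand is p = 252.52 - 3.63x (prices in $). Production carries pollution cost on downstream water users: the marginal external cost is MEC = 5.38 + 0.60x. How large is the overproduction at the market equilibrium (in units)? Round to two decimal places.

Market equilibrium (private): 44.38 + 0.30x = 252.52 - 3.63x → x_m = 52.9618.
Social marginal cost = private MC + MEC = 49.76 + 0.90x.
Set SMC = demand: 49.76 + 0.90x = 252.52 - 3.63x → x* = 44.7594.
Gap = |52.9618 − 44.7594| = 8.2024.

8.20 units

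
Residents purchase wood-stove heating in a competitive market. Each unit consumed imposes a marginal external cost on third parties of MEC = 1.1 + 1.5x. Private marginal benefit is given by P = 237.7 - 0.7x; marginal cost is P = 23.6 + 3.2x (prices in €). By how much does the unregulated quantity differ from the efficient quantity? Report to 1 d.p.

Market equilibrium (private): 23.6 + 3.2x = 237.7 - 0.7x → x_m = 54.8974.
Social marginal benefit = demand − MEC = 236.6 - 2.2x.
Set SMB = MC: 236.6 - 2.2x = 23.6 + 3.2x → x* = 39.4444.
Gap = |54.8974 − 39.4444| = 15.4530.

15.5 units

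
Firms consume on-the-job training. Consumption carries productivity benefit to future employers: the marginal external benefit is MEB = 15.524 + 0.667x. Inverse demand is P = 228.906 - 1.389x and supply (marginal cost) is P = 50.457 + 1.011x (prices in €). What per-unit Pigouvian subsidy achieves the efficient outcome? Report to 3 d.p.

Social marginal benefit = demand + MEB = 244.430 - 0.722x.
Set SMB = MC: 244.430 - 0.722x = 50.457 + 1.011x → x* = 111.9290.
The Pigouvian subsidy equals MEB at x*: 15.524 + 0.667×111.9290 = 90.1806.

subsidy = €90.181 per unit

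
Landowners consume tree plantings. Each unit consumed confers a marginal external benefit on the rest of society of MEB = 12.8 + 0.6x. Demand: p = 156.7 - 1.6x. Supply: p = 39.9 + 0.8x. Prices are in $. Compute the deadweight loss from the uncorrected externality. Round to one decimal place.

Market equilibrium (private): 39.9 + 0.8x = 156.7 - 1.6x → x_m = 48.6667.
Social marginal benefit = demand + MEB = 169.5 - x.
Set SMB = MC: 169.5 - x = 39.9 + 0.8x → x* = 72.0000.
Between x* and x_m the wedge SMB − MC runs linearly from 0 to MEB(x_m), so the loss is a triangle.
DWL = ½ × 23.3333 × 42.0000 = 489.9993.

DWL = $490.0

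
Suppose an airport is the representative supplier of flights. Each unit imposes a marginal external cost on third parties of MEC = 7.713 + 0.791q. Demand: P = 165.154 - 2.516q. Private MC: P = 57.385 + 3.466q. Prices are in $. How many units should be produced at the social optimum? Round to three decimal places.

q* = 14.773

Social marginal cost = private MC + MEC = 65.098 + 4.257q.
Set SMC = demand: 65.098 + 4.257q = 165.154 - 2.516q → q* = 14.7728.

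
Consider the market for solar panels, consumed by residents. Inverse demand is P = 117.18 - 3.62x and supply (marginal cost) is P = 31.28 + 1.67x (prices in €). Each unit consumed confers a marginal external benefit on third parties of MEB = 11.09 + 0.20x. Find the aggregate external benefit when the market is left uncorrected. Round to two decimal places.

€206.45

Market equilibrium (private): 31.28 + 1.67x = 117.18 - 3.62x → x_m = 16.2382.
Total external benefit = ∫₀^{x_m} (11.09 + 0.20x) dx = 11.09×16.2382 + ½×0.20×16.2382² = 206.4496.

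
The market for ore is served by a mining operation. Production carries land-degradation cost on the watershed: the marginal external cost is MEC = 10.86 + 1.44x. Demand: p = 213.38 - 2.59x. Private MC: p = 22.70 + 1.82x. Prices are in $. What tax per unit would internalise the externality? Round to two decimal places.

tax = $55.12 per unit

Social marginal cost = private MC + MEC = 33.56 + 3.26x.
Set SMC = demand: 33.56 + 3.26x = 213.38 - 2.59x → x* = 30.7385.
The Pigouvian tax equals MEC at x*: 10.86 + 1.44×30.7385 = 55.1234.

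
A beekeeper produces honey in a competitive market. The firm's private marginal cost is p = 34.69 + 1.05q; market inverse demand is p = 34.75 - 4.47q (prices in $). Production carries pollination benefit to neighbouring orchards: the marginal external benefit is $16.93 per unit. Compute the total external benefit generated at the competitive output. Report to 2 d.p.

Market equilibrium (private): 34.69 + 1.05q = 34.75 - 4.47q → q_m = 0.0109.
Total external benefit = MEB × q_m = 16.93 × 0.0109 = 0.1845.

$0.18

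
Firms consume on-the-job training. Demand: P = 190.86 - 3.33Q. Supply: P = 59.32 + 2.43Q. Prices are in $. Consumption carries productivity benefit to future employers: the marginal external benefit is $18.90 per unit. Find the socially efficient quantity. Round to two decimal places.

Social marginal benefit = demand + MEB = 209.76 - 3.33Q.
Set SMB = MC: 209.76 - 3.33Q = 59.32 + 2.43Q → Q* = 26.1181.

Q* = 26.12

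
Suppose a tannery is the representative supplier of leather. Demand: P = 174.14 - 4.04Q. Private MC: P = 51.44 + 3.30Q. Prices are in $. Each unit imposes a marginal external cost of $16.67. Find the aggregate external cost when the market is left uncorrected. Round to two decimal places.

$278.67

Market equilibrium (private): 51.44 + 3.30Q = 174.14 - 4.04Q → Q_m = 16.7166.
Total external cost = MEC × Q_m = 16.67 × 16.7166 = 278.6657.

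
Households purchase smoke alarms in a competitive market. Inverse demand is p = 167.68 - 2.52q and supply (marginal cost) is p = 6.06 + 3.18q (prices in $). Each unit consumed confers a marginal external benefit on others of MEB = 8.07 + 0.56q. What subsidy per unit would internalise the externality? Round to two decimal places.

subsidy = $26.56 per unit

Social marginal benefit = demand + MEB = 175.75 - 1.96q.
Set SMB = MC: 175.75 - 1.96q = 6.06 + 3.18q → q* = 33.0136.
The Pigouvian subsidy equals MEB at q*: 8.07 + 0.56×33.0136 = 26.5576.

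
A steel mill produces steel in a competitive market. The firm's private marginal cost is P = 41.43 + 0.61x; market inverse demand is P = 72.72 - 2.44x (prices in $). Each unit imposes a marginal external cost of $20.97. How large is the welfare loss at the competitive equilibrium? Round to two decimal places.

DWL = $72.09

Market equilibrium (private): 41.43 + 0.61x = 72.72 - 2.44x → x_m = 10.2590.
Social marginal cost = private MC + MEC = 62.40 + 0.61x.
Set SMC = demand: 62.40 + 0.61x = 72.72 - 2.44x → x* = 3.3836.
The loss is the area between SMC and demand from x* to x_m; with linear curves that's a triangle of height MEC(x_m).
DWL = ½ × 6.8754 × 20.9700 = 72.0886.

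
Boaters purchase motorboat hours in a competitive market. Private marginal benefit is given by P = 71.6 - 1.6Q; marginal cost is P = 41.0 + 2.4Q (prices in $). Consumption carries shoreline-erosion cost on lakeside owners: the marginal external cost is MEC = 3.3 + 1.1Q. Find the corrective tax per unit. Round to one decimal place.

Social marginal benefit = demand − MEC = 68.3 - 2.7Q.
Set SMB = MC: 68.3 - 2.7Q = 41.0 + 2.4Q → Q* = 5.3529.
The Pigouvian tax equals MEC at Q*: 3.3 + 1.1×5.3529 = 9.1882.

tax = $9.2 per unit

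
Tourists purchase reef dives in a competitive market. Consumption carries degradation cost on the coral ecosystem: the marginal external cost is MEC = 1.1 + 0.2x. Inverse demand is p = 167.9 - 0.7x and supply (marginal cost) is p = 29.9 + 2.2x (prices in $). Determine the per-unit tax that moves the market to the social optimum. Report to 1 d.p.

Social marginal benefit = demand − MEC = 166.8 - 0.9x.
Set SMB = MC: 166.8 - 0.9x = 29.9 + 2.2x → x* = 44.1613.
The Pigouvian tax equals MEC at x*: 1.1 + 0.2×44.1613 = 9.9323.

tax = $9.9 per unit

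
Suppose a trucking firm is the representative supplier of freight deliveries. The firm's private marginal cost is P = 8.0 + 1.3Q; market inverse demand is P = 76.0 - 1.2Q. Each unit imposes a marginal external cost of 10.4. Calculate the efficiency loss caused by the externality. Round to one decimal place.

DWL = 21.6

Market equilibrium (private): 8.0 + 1.3Q = 76.0 - 1.2Q → Q_m = 27.2000.
Social marginal cost = private MC + MEC = 18.4 + 1.3Q.
Set SMC = demand: 18.4 + 1.3Q = 76.0 - 1.2Q → Q* = 23.0400.
Between Q* and Q_m the wedge SMC − demand runs linearly from 0 to MEC(Q_m), so the loss is a triangle.
DWL = ½ × 4.1600 × 10.4000 = 21.6320.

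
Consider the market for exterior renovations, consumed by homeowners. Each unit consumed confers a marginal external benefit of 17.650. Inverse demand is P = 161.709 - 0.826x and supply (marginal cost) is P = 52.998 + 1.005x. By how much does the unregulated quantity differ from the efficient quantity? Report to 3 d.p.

Market equilibrium (private): 52.998 + 1.005x = 161.709 - 0.826x → x_m = 59.3725.
Social marginal benefit = demand + MEB = 179.359 - 0.826x.
Set SMB = MC: 179.359 - 0.826x = 52.998 + 1.005x → x* = 69.0120.
Gap = |59.3725 − 69.0120| = 9.6395.

9.640 units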